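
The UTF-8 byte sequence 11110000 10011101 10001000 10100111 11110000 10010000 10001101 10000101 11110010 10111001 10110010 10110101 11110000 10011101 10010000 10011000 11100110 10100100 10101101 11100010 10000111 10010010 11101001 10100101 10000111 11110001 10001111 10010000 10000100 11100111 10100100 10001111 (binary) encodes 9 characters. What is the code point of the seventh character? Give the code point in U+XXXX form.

U+9947

Offset 0: leading byte 0xF0 = 11110000 → 4-byte char #1 = F0 9D 88 A7.
Offset 4: leading byte 0xF0 = 11110000 → 4-byte char #2 = F0 90 8D 85.
Offset 8: leading byte 0xF2 = 11110010 → 4-byte char #3 = F2 B9 B2 B5.
Offset 12: leading byte 0xF0 = 11110000 → 4-byte char #4 = F0 9D 90 98.
Offset 16: leading byte 0xE6 = 11100110 → 3-byte char #5 = E6 A4 AD.
Offset 19: leading byte 0xE2 = 11100010 → 3-byte char #6 = E2 87 92.
Offset 22: leading byte 0xE9 = 11101001 → 3-byte char #7 = E9 A5 87.
Leading byte 0xE9 = 11101001 matches 1110xxxx → 3-byte sequence.
Byte 1: 0xE9 = 11101001, payload 1001 (4 bits).
Byte 2: 0xA5 = 10100101 (10xxxxxx ✓), payload 100101.
Byte 3: 0x87 = 10000111 (10xxxxxx ✓), payload 000111.
Concatenate: 1001100101000111 = 0x9947 (16 bits → U+9947).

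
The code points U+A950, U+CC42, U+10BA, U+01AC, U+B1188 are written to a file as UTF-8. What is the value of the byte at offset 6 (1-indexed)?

1-indexed offset 6 is 0-indexed offset 5.
U+A950 → 3-byte form EA A5 90 at offsets 0–2.
U+CC42 → 3-byte form EC B1 82 at offsets 3–5.
Offset 5 falls in char 2's range; it's byte 3 of EC B1 82 = 0x82.

0x82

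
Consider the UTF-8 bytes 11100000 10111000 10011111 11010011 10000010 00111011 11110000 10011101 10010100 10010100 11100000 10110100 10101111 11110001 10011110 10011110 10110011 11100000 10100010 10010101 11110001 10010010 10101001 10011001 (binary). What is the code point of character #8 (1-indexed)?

Offset 0: leading byte 0xE0 = 11100000 → 3-byte char #1 = E0 B8 9F.
Offset 3: leading byte 0xD3 = 11010011 → 2-byte char #2 = D3 82.
Offset 5: leading byte 0x3B = 00111011 → 1-byte char #3 = 3B.
Offset 6: leading byte 0xF0 = 11110000 → 4-byte char #4 = F0 9D 94 94.
Offset 10: leading byte 0xE0 = 11100000 → 3-byte char #5 = E0 B4 AF.
Offset 13: leading byte 0xF1 = 11110001 → 4-byte char #6 = F1 9E 9E B3.
Offset 17: leading byte 0xE0 = 11100000 → 3-byte char #7 = E0 A2 95.
Offset 20: leading byte 0xF1 = 11110001 → 4-byte char #8 = F1 92 A9 99.
Leading byte 0xF1 = 11110001 matches 11110xxx → 4-byte sequence.
Byte 1: 0xF1 = 11110001, payload 001 (3 bits).
Byte 2: 0x92 = 10010010 (10xxxxxx ✓), payload 010010.
Byte 3: 0xA9 = 10101001 (10xxxxxx ✓), payload 101001.
Byte 4: 0x99 = 10011001 (10xxxxxx ✓), payload 011001.
Concatenate: 001010010101001011001 = 0x52A59 (21 bits → U+52A59).

U+52A59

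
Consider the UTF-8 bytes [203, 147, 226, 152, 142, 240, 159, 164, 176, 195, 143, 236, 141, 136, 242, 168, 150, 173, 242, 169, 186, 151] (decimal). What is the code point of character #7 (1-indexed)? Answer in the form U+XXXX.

Offset 0: leading byte 0xCB = 11001011 → 2-byte char #1 = CB 93.
Offset 2: leading byte 0xE2 = 11100010 → 3-byte char #2 = E2 98 8E.
Offset 5: leading byte 0xF0 = 11110000 → 4-byte char #3 = F0 9F A4 B0.
Offset 9: leading byte 0xC3 = 11000011 → 2-byte char #4 = C3 8F.
Offset 11: leading byte 0xEC = 11101100 → 3-byte char #5 = EC 8D 88.
Offset 14: leading byte 0xF2 = 11110010 → 4-byte char #6 = F2 A8 96 AD.
Offset 18: leading byte 0xF2 = 11110010 → 4-byte char #7 = F2 A9 BA 97.
Leading byte 0xF2 = 11110010 matches 11110xxx → 4-byte sequence.
Byte 1: 0xF2 = 11110010, payload 010 (3 bits).
Byte 2: 0xA9 = 10101001 (10xxxxxx ✓), payload 101001.
Byte 3: 0xBA = 10111010 (10xxxxxx ✓), payload 111010.
Byte 4: 0x97 = 10010111 (10xxxxxx ✓), payload 010111.
Concatenate: 010101001111010010111 = 0xA9E97 (21 bits → U+A9E97).

U+A9E97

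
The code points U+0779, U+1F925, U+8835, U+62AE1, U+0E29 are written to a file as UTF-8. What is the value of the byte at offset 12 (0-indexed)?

0xA1

U+0779 → 2-byte form DD B9 at offsets 0–1.
U+1F925 → 4-byte form F0 9F A4 A5 at offsets 2–5.
U+8835 → 3-byte form E8 A0 B5 at offsets 6–8.
U+62AE1 → 4-byte form F1 A2 AB A1 at offsets 9–12.
Offset 12 falls in char 4's range; it's byte 4 of F1 A2 AB A1 = 0xA1.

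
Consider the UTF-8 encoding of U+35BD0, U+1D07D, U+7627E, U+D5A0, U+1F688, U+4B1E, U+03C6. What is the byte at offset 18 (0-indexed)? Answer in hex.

0x88

U+35BD0 → 4-byte form F0 B5 AF 90 at offsets 0–3.
U+1D07D → 4-byte form F0 9D 81 BD at offsets 4–7.
U+7627E → 4-byte form F1 B6 89 BE at offsets 8–11.
U+D5A0 → 3-byte form ED 96 A0 at offsets 12–14.
U+1F688 → 4-byte form F0 9F 9A 88 at offsets 15–18.
Offset 18 falls in char 5's range; it's byte 4 of F0 9F 9A 88 = 0x88.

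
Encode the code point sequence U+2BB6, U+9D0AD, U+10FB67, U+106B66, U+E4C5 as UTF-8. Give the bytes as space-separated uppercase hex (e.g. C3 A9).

E2 AE B6 F2 9D 82 AD F4 8F AD A7 F4 86 AD A6 EE 93 85

U+2BB6: 3-byte form → E2 AE B6.
U+9D0AD: 4-byte form → F2 9D 82 AD.
U+10FB67: 4-byte form → F4 8F AD A7.
U+106B66: 4-byte form → F4 86 AD A6.
U+E4C5: 3-byte form → EE 93 85.
Concatenated (18 bytes): E2 AE B6 F2 9D 82 AD F4 8F AD A7 F4 86 AD A6 EE 93 85.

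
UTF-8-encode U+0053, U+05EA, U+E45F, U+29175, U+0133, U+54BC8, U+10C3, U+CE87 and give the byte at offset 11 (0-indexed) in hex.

0xB3

U+0053 → 1-byte form 53 at offsets 0–0.
U+05EA → 2-byte form D7 AA at offsets 1–2.
U+E45F → 3-byte form EE 91 9F at offsets 3–5.
U+29175 → 4-byte form F0 A9 85 B5 at offsets 6–9.
U+0133 → 2-byte form C4 B3 at offsets 10–11.
Offset 11 falls in char 5's range; it's byte 2 of C4 B3 = 0xB3.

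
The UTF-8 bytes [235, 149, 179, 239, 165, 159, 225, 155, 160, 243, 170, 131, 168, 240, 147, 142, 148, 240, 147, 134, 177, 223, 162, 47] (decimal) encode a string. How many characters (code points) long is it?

8

Byte at offset 0: 0xEB = 11101011 → 3-byte char (#1). Advance 3.
Byte at offset 3: 0xEF = 11101111 → 3-byte char (#2). Advance 3.
Byte at offset 6: 0xE1 = 11100001 → 3-byte char (#3). Advance 3.
Byte at offset 9: 0xF3 = 11110011 → 4-byte char (#4). Advance 4.
Byte at offset 13: 0xF0 = 11110000 → 4-byte char (#5). Advance 4.
Byte at offset 17: 0xF0 = 11110000 → 4-byte char (#6). Advance 4.
Byte at offset 21: 0xDF = 11011111 → 2-byte char (#7). Advance 2.
Byte at offset 23: 0x2F = 00101111 → 1-byte char (#8). Advance 1.
Reached end at offset 24 after 8 code points.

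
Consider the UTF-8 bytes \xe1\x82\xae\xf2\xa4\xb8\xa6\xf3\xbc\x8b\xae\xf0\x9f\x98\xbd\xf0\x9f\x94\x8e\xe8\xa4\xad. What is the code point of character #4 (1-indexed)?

Offset 0: leading byte 0xE1 = 11100001 → 3-byte char #1 = E1 82 AE.
Offset 3: leading byte 0xF2 = 11110010 → 4-byte char #2 = F2 A4 B8 A6.
Offset 7: leading byte 0xF3 = 11110011 → 4-byte char #3 = F3 BC 8B AE.
Offset 11: leading byte 0xF0 = 11110000 → 4-byte char #4 = F0 9F 98 BD.
Leading byte 0xF0 = 11110000 matches 11110xxx → 4-byte sequence.
Byte 1: 0xF0 = 11110000, payload 000 (3 bits).
Byte 2: 0x9F = 10011111 (10xxxxxx ✓), payload 011111.
Byte 3: 0x98 = 10011000 (10xxxxxx ✓), payload 011000.
Byte 4: 0xBD = 10111101 (10xxxxxx ✓), payload 111101.
Concatenate: 000011111011000111101 = 0x1F63D (21 bits → U+1F63D).

U+1F63D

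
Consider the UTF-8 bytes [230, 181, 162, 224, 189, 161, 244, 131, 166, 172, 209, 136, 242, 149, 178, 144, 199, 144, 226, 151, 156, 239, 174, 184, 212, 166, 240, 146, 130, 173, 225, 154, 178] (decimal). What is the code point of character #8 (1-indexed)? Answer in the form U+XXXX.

Offset 0: leading byte 0xE6 = 11100110 → 3-byte char #1 = E6 B5 A2.
Offset 3: leading byte 0xE0 = 11100000 → 3-byte char #2 = E0 BD A1.
Offset 6: leading byte 0xF4 = 11110100 → 4-byte char #3 = F4 83 A6 AC.
Offset 10: leading byte 0xD1 = 11010001 → 2-byte char #4 = D1 88.
Offset 12: leading byte 0xF2 = 11110010 → 4-byte char #5 = F2 95 B2 90.
Offset 16: leading byte 0xC7 = 11000111 → 2-byte char #6 = C7 90.
Offset 18: leading byte 0xE2 = 11100010 → 3-byte char #7 = E2 97 9C.
Offset 21: leading byte 0xEF = 11101111 → 3-byte char #8 = EF AE B8.
Leading byte 0xEF = 11101111 matches 1110xxxx → 3-byte sequence.
Byte 1: 0xEF = 11101111, payload 1111 (4 bits).
Byte 2: 0xAE = 10101110 (10xxxxxx ✓), payload 101110.
Byte 3: 0xB8 = 10111000 (10xxxxxx ✓), payload 111000.
Concatenate: 1111101110111000 = 0xFBB8 (16 bits → U+FBB8).

U+FBB8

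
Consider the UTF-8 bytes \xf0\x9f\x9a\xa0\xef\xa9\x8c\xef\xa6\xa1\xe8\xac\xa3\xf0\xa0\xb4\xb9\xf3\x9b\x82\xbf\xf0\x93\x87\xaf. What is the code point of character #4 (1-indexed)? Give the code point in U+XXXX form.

U+8B23

Offset 0: leading byte 0xF0 = 11110000 → 4-byte char #1 = F0 9F 9A A0.
Offset 4: leading byte 0xEF = 11101111 → 3-byte char #2 = EF A9 8C.
Offset 7: leading byte 0xEF = 11101111 → 3-byte char #3 = EF A6 A1.
Offset 10: leading byte 0xE8 = 11101000 → 3-byte char #4 = E8 AC A3.
Leading byte 0xE8 = 11101000 matches 1110xxxx → 3-byte sequence.
Byte 1: 0xE8 = 11101000, payload 1000 (4 bits).
Byte 2: 0xAC = 10101100 (10xxxxxx ✓), payload 101100.
Byte 3: 0xA3 = 10100011 (10xxxxxx ✓), payload 100011.
Concatenate: 1000101100100011 = 0x8B23 (16 bits → U+8B23).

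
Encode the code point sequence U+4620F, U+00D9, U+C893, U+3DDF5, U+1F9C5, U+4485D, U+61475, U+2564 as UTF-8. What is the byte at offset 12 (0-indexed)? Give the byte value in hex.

U+4620F → 4-byte form F1 86 88 8F at offsets 0–3.
U+00D9 → 2-byte form C3 99 at offsets 4–5.
U+C893 → 3-byte form EC A2 93 at offsets 6–8.
U+3DDF5 → 4-byte form F0 BD B7 B5 at offsets 9–12.
Offset 12 falls in char 4's range; it's byte 4 of F0 BD B7 B5 = 0xB5.

0xB5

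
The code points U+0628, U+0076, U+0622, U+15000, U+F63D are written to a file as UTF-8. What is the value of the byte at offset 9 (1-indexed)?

1-indexed offset 9 is 0-indexed offset 8.
U+0628 → 2-byte form D8 A8 at offsets 0–1.
U+0076 → 1-byte form 76 at offsets 2–2.
U+0622 → 2-byte form D8 A2 at offsets 3–4.
U+15000 → 4-byte form F0 95 80 80 at offsets 5–8.
Offset 8 falls in char 4's range; it's byte 4 of F0 95 80 80 = 0x80.

0x80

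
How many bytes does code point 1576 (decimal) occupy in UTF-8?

2

U+0628 = 0x628. UTF-8 uses 1 byte below 0x80, 2 below 0x800, 3 below 0x10000, 4 up to 0x10FFFF. 0x628 is in U+0080–U+07FF → 2 bytes.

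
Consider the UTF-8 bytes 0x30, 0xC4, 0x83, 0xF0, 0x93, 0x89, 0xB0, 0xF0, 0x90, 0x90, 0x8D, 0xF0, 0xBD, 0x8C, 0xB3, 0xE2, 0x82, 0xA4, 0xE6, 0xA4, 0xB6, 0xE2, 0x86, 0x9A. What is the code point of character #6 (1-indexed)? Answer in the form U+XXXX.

Offset 0: leading byte 0x30 = 00110000 → 1-byte char #1 = 30.
Offset 1: leading byte 0xC4 = 11000100 → 2-byte char #2 = C4 83.
Offset 3: leading byte 0xF0 = 11110000 → 4-byte char #3 = F0 93 89 B0.
Offset 7: leading byte 0xF0 = 11110000 → 4-byte char #4 = F0 90 90 8D.
Offset 11: leading byte 0xF0 = 11110000 → 4-byte char #5 = F0 BD 8C B3.
Offset 15: leading byte 0xE2 = 11100010 → 3-byte char #6 = E2 82 A4.
Leading byte 0xE2 = 11100010 matches 1110xxxx → 3-byte sequence.
Byte 1: 0xE2 = 11100010, payload 0010 (4 bits).
Byte 2: 0x82 = 10000010 (10xxxxxx ✓), payload 000010.
Byte 3: 0xA4 = 10100100 (10xxxxxx ✓), payload 100100.
Concatenate: 0010000010100100 = 0x20A4 (16 bits → U+20A4).

U+20A4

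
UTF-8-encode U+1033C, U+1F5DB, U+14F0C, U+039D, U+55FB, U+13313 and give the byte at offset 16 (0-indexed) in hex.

0xBB

U+1033C → 4-byte form F0 90 8C BC at offsets 0–3.
U+1F5DB → 4-byte form F0 9F 97 9B at offsets 4–7.
U+14F0C → 4-byte form F0 94 BC 8C at offsets 8–11.
U+039D → 2-byte form CE 9D at offsets 12–13.
U+55FB → 3-byte form E5 97 BB at offsets 14–16.
Offset 16 falls in char 5's range; it's byte 3 of E5 97 BB = 0xBB.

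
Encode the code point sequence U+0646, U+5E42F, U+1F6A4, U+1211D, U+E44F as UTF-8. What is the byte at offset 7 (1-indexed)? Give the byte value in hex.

1-indexed offset 7 is 0-indexed offset 6.
U+0646 → 2-byte form D9 86 at offsets 0–1.
U+5E42F → 4-byte form F1 9E 90 AF at offsets 2–5.
U+1F6A4 → 4-byte form F0 9F 9A A4 at offsets 6–9.
Offset 6 falls in char 3's range; it's byte 1 of F0 9F 9A A4 = 0xF0.

0xF0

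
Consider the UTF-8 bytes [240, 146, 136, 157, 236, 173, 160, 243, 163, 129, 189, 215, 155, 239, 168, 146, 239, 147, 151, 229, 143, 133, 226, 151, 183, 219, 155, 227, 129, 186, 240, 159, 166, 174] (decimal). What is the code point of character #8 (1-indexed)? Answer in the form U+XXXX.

U+25F7

Offset 0: leading byte 0xF0 = 11110000 → 4-byte char #1 = F0 92 88 9D.
Offset 4: leading byte 0xEC = 11101100 → 3-byte char #2 = EC AD A0.
Offset 7: leading byte 0xF3 = 11110011 → 4-byte char #3 = F3 A3 81 BD.
Offset 11: leading byte 0xD7 = 11010111 → 2-byte char #4 = D7 9B.
Offset 13: leading byte 0xEF = 11101111 → 3-byte char #5 = EF A8 92.
Offset 16: leading byte 0xEF = 11101111 → 3-byte char #6 = EF 93 97.
Offset 19: leading byte 0xE5 = 11100101 → 3-byte char #7 = E5 8F 85.
Offset 22: leading byte 0xE2 = 11100010 → 3-byte char #8 = E2 97 B7.
Leading byte 0xE2 = 11100010 matches 1110xxxx → 3-byte sequence.
Byte 1: 0xE2 = 11100010, payload 0010 (4 bits).
Byte 2: 0x97 = 10010111 (10xxxxxx ✓), payload 010111.
Byte 3: 0xB7 = 10110111 (10xxxxxx ✓), payload 110111.
Concatenate: 0010010111110111 = 0x25F7 (16 bits → U+25F7).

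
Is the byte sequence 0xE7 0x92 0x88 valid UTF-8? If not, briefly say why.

Leading byte 0xE7 = 11100111 → 3-byte form.
Continuation bytes 0x92=10010010, 0x88=10001000 all match 10xxxxxx.
Decoded value 0x7488 is ≥ 0x800 (shortest form) and not a surrogate.

valid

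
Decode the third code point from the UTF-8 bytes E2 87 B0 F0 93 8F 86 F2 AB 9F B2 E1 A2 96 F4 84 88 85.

U+AB7F2

Offset 0: leading byte 0xE2 = 11100010 → 3-byte char #1 = E2 87 B0.
Offset 3: leading byte 0xF0 = 11110000 → 4-byte char #2 = F0 93 8F 86.
Offset 7: leading byte 0xF2 = 11110010 → 4-byte char #3 = F2 AB 9F B2.
Leading byte 0xF2 = 11110010 matches 11110xxx → 4-byte sequence.
Byte 1: 0xF2 = 11110010, payload 010 (3 bits).
Byte 2: 0xAB = 10101011 (10xxxxxx ✓), payload 101011.
Byte 3: 0x9F = 10011111 (10xxxxxx ✓), payload 011111.
Byte 4: 0xB2 = 10110010 (10xxxxxx ✓), payload 110010.
Concatenate: 010101011011111110010 = 0xAB7F2 (21 bits → U+AB7F2).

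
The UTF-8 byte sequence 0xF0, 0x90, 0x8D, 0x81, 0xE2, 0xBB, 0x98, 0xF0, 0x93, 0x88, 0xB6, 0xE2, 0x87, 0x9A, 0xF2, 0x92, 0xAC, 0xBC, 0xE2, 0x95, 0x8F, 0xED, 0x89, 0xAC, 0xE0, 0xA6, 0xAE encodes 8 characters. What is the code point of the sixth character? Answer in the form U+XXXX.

Offset 0: leading byte 0xF0 = 11110000 → 4-byte char #1 = F0 90 8D 81.
Offset 4: leading byte 0xE2 = 11100010 → 3-byte char #2 = E2 BB 98.
Offset 7: leading byte 0xF0 = 11110000 → 4-byte char #3 = F0 93 88 B6.
Offset 11: leading byte 0xE2 = 11100010 → 3-byte char #4 = E2 87 9A.
Offset 14: leading byte 0xF2 = 11110010 → 4-byte char #5 = F2 92 AC BC.
Offset 18: leading byte 0xE2 = 11100010 → 3-byte char #6 = E2 95 8F.
Leading byte 0xE2 = 11100010 matches 1110xxxx → 3-byte sequence.
Byte 1: 0xE2 = 11100010, payload 0010 (4 bits).
Byte 2: 0x95 = 10010101 (10xxxxxx ✓), payload 010101.
Byte 3: 0x8F = 10001111 (10xxxxxx ✓), payload 001111.
Concatenate: 0010010101001111 = 0x254F (16 bits → U+254F).

U+254F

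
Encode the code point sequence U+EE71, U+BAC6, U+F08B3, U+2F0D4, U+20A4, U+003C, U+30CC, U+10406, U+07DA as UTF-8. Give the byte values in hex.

EE B9 B1 EB AB 86 F3 B0 A2 B3 F0 AF 83 94 E2 82 A4 3C E3 83 8C F0 90 90 86 DF 9A

U+EE71: 3-byte form → EE B9 B1.
U+BAC6: 3-byte form → EB AB 86.
U+F08B3: 4-byte form → F3 B0 A2 B3.
U+2F0D4: 4-byte form → F0 AF 83 94.
U+20A4: 3-byte form → E2 82 A4.
U+003C: 1-byte form → 3C.
U+30CC: 3-byte form → E3 83 8C.
U+10406: 4-byte form → F0 90 90 86.
U+07DA: 2-byte form → DF 9A.
Concatenated (27 bytes): EE B9 B1 EB AB 86 F3 B0 A2 B3 F0 AF 83 94 E2 82 A4 3C E3 83 8C F0 90 90 86 DF 9A.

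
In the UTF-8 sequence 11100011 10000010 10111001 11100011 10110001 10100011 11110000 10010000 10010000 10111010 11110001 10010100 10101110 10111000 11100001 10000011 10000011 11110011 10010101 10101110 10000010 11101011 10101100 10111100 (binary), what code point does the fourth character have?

Offset 0: leading byte 0xE3 = 11100011 → 3-byte char #1 = E3 82 B9.
Offset 3: leading byte 0xE3 = 11100011 → 3-byte char #2 = E3 B1 A3.
Offset 6: leading byte 0xF0 = 11110000 → 4-byte char #3 = F0 90 90 BA.
Offset 10: leading byte 0xF1 = 11110001 → 4-byte char #4 = F1 94 AE B8.
Leading byte 0xF1 = 11110001 matches 11110xxx → 4-byte sequence.
Byte 1: 0xF1 = 11110001, payload 001 (3 bits).
Byte 2: 0x94 = 10010100 (10xxxxxx ✓), payload 010100.
Byte 3: 0xAE = 10101110 (10xxxxxx ✓), payload 101110.
Byte 4: 0xB8 = 10111000 (10xxxxxx ✓), payload 111000.
Concatenate: 001010100101110111000 = 0x54BB8 (21 bits → U+54BB8).

U+54BB8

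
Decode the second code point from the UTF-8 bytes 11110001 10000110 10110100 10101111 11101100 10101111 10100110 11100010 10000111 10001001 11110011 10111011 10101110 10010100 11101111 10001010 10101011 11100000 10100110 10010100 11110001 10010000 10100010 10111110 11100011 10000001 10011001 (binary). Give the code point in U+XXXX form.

Offset 0: leading byte 0xF1 = 11110001 → 4-byte char #1 = F1 86 B4 AF.
Offset 4: leading byte 0xEC = 11101100 → 3-byte char #2 = EC AF A6.
Leading byte 0xEC = 11101100 matches 1110xxxx → 3-byte sequence.
Byte 1: 0xEC = 11101100, payload 1100 (4 bits).
Byte 2: 0xAF = 10101111 (10xxxxxx ✓), payload 101111.
Byte 3: 0xA6 = 10100110 (10xxxxxx ✓), payload 100110.
Concatenate: 1100101111100110 = 0xCBE6 (16 bits → U+CBE6).

U+CBE6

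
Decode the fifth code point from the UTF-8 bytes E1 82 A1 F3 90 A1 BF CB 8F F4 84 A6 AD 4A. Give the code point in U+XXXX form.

Offset 0: leading byte 0xE1 = 11100001 → 3-byte char #1 = E1 82 A1.
Offset 3: leading byte 0xF3 = 11110011 → 4-byte char #2 = F3 90 A1 BF.
Offset 7: leading byte 0xCB = 11001011 → 2-byte char #3 = CB 8F.
Offset 9: leading byte 0xF4 = 11110100 → 4-byte char #4 = F4 84 A6 AD.
Offset 13: leading byte 0x4A = 01001010 → 1-byte char #5 = 4A.
Leading byte 0x4A = 01001010 matches 0xxxxxxx → 1-byte sequence.
Byte 1: 0x4A = 01001010, payload 1001010 (7 bits).
Concatenate: 1001010 = 0x4A (7 bits → U+004A).

U+004A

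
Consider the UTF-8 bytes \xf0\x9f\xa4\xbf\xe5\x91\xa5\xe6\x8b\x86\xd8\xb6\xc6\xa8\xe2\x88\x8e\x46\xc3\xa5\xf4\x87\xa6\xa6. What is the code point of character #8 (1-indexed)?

U+00E5

Offset 0: leading byte 0xF0 = 11110000 → 4-byte char #1 = F0 9F A4 BF.
Offset 4: leading byte 0xE5 = 11100101 → 3-byte char #2 = E5 91 A5.
Offset 7: leading byte 0xE6 = 11100110 → 3-byte char #3 = E6 8B 86.
Offset 10: leading byte 0xD8 = 11011000 → 2-byte char #4 = D8 B6.
Offset 12: leading byte 0xC6 = 11000110 → 2-byte char #5 = C6 A8.
Offset 14: leading byte 0xE2 = 11100010 → 3-byte char #6 = E2 88 8E.
Offset 17: leading byte 0x46 = 01000110 → 1-byte char #7 = 46.
Offset 18: leading byte 0xC3 = 11000011 → 2-byte char #8 = C3 A5.
Leading byte 0xC3 = 11000011 matches 110xxxxx → 2-byte sequence.
Byte 1: 0xC3 = 11000011, payload 00011 (5 bits).
Byte 2: 0xA5 = 10100101 (10xxxxxx ✓), payload 100101.
Concatenate: 00011100101 = 0xE5 (11 bits → U+00E5).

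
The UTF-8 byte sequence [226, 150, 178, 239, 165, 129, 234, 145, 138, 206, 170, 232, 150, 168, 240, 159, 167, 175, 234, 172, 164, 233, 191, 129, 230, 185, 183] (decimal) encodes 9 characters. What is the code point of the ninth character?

U+6E77

Offset 0: leading byte 0xE2 = 11100010 → 3-byte char #1 = E2 96 B2.
Offset 3: leading byte 0xEF = 11101111 → 3-byte char #2 = EF A5 81.
Offset 6: leading byte 0xEA = 11101010 → 3-byte char #3 = EA 91 8A.
Offset 9: leading byte 0xCE = 11001110 → 2-byte char #4 = CE AA.
Offset 11: leading byte 0xE8 = 11101000 → 3-byte char #5 = E8 96 A8.
Offset 14: leading byte 0xF0 = 11110000 → 4-byte char #6 = F0 9F A7 AF.
Offset 18: leading byte 0xEA = 11101010 → 3-byte char #7 = EA AC A4.
Offset 21: leading byte 0xE9 = 11101001 → 3-byte char #8 = E9 BF 81.
Offset 24: leading byte 0xE6 = 11100110 → 3-byte char #9 = E6 B9 B7.
Leading byte 0xE6 = 11100110 matches 1110xxxx → 3-byte sequence.
Byte 1: 0xE6 = 11100110, payload 0110 (4 bits).
Byte 2: 0xB9 = 10111001 (10xxxxxx ✓), payload 111001.
Byte 3: 0xB7 = 10110111 (10xxxxxx ✓), payload 110111.
Concatenate: 0110111001110111 = 0x6E77 (16 bits → U+6E77).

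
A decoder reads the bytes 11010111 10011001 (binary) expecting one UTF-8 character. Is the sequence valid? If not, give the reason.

Leading byte 0xD7 = 11010111 → 2-byte form.
Continuation bytes 0x99=10011001 all match 10xxxxxx.
Decoded value 0x5D9 is ≥ 0x80 (shortest form) and not a surrogate.

valid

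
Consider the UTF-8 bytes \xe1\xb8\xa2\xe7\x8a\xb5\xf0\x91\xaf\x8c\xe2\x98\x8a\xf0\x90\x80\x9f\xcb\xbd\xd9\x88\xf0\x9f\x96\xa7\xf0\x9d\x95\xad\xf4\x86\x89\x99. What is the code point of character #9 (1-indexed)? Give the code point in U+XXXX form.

Offset 0: leading byte 0xE1 = 11100001 → 3-byte char #1 = E1 B8 A2.
Offset 3: leading byte 0xE7 = 11100111 → 3-byte char #2 = E7 8A B5.
Offset 6: leading byte 0xF0 = 11110000 → 4-byte char #3 = F0 91 AF 8C.
Offset 10: leading byte 0xE2 = 11100010 → 3-byte char #4 = E2 98 8A.
Offset 13: leading byte 0xF0 = 11110000 → 4-byte char #5 = F0 90 80 9F.
Offset 17: leading byte 0xCB = 11001011 → 2-byte char #6 = CB BD.
Offset 19: leading byte 0xD9 = 11011001 → 2-byte char #7 = D9 88.
Offset 21: leading byte 0xF0 = 11110000 → 4-byte char #8 = F0 9F 96 A7.
Offset 25: leading byte 0xF0 = 11110000 → 4-byte char #9 = F0 9D 95 AD.
Leading byte 0xF0 = 11110000 matches 11110xxx → 4-byte sequence.
Byte 1: 0xF0 = 11110000, payload 000 (3 bits).
Byte 2: 0x9D = 10011101 (10xxxxxx ✓), payload 011101.
Byte 3: 0x95 = 10010101 (10xxxxxx ✓), payload 010101.
Byte 4: 0xAD = 10101101 (10xxxxxx ✓), payload 101101.
Concatenate: 000011101010101101101 = 0x1D56D (21 bits → U+1D56D).

U+1D56D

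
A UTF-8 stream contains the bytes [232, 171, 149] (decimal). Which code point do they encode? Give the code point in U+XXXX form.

U+8AD5

Leading byte 0xE8 = 11101000 matches 1110xxxx → 3-byte sequence.
Byte 1: 0xE8 = 11101000, payload 1000 (4 bits).
Byte 2: 0xAB = 10101011 (10xxxxxx ✓), payload 101011.
Byte 3: 0x95 = 10010101 (10xxxxxx ✓), payload 010101.
Concatenate: 1000101011010101 = 0x8AD5 (16 bits → U+8AD5).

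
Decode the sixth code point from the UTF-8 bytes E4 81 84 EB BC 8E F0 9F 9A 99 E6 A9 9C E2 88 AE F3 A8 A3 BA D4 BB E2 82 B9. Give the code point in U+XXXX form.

Offset 0: leading byte 0xE4 = 11100100 → 3-byte char #1 = E4 81 84.
Offset 3: leading byte 0xEB = 11101011 → 3-byte char #2 = EB BC 8E.
Offset 6: leading byte 0xF0 = 11110000 → 4-byte char #3 = F0 9F 9A 99.
Offset 10: leading byte 0xE6 = 11100110 → 3-byte char #4 = E6 A9 9C.
Offset 13: leading byte 0xE2 = 11100010 → 3-byte char #5 = E2 88 AE.
Offset 16: leading byte 0xF3 = 11110011 → 4-byte char #6 = F3 A8 A3 BA.
Leading byte 0xF3 = 11110011 matches 11110xxx → 4-byte sequence.
Byte 1: 0xF3 = 11110011, payload 011 (3 bits).
Byte 2: 0xA8 = 10101000 (10xxxxxx ✓), payload 101000.
Byte 3: 0xA3 = 10100011 (10xxxxxx ✓), payload 100011.
Byte 4: 0xBA = 10111010 (10xxxxxx ✓), payload 111010.
Concatenate: 011101000100011111010 = 0xE88FA (21 bits → U+E88FA).

U+E88FA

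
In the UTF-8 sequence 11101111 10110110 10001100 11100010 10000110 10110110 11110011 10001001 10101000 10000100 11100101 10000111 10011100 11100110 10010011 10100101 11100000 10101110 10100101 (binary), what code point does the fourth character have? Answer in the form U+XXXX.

Offset 0: leading byte 0xEF = 11101111 → 3-byte char #1 = EF B6 8C.
Offset 3: leading byte 0xE2 = 11100010 → 3-byte char #2 = E2 86 B6.
Offset 6: leading byte 0xF3 = 11110011 → 4-byte char #3 = F3 89 A8 84.
Offset 10: leading byte 0xE5 = 11100101 → 3-byte char #4 = E5 87 9C.
Leading byte 0xE5 = 11100101 matches 1110xxxx → 3-byte sequence.
Byte 1: 0xE5 = 11100101, payload 0101 (4 bits).
Byte 2: 0x87 = 10000111 (10xxxxxx ✓), payload 000111.
Byte 3: 0x9C = 10011100 (10xxxxxx ✓), payload 011100.
Concatenate: 0101000111011100 = 0x51DC (16 bits → U+51DC).

U+51DC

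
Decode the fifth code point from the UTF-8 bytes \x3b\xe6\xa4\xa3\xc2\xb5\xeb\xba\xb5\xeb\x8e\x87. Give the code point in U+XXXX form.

Offset 0: leading byte 0x3B = 00111011 → 1-byte char #1 = 3B.
Offset 1: leading byte 0xE6 = 11100110 → 3-byte char #2 = E6 A4 A3.
Offset 4: leading byte 0xC2 = 11000010 → 2-byte char #3 = C2 B5.
Offset 6: leading byte 0xEB = 11101011 → 3-byte char #4 = EB BA B5.
Offset 9: leading byte 0xEB = 11101011 → 3-byte char #5 = EB 8E 87.
Leading byte 0xEB = 11101011 matches 1110xxxx → 3-byte sequence.
Byte 1: 0xEB = 11101011, payload 1011 (4 bits).
Byte 2: 0x8E = 10001110 (10xxxxxx ✓), payload 001110.
Byte 3: 0x87 = 10000111 (10xxxxxx ✓), payload 000111.
Concatenate: 1011001110000111 = 0xB387 (16 bits → U+B387).

U+B387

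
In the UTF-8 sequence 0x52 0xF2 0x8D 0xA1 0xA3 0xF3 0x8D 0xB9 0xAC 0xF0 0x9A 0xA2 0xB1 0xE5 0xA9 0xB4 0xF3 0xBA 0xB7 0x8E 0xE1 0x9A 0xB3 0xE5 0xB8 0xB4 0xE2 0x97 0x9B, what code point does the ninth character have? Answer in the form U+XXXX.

U+25DB

Offset 0: leading byte 0x52 = 01010010 → 1-byte char #1 = 52.
Offset 1: leading byte 0xF2 = 11110010 → 4-byte char #2 = F2 8D A1 A3.
Offset 5: leading byte 0xF3 = 11110011 → 4-byte char #3 = F3 8D B9 AC.
Offset 9: leading byte 0xF0 = 11110000 → 4-byte char #4 = F0 9A A2 B1.
Offset 13: leading byte 0xE5 = 11100101 → 3-byte char #5 = E5 A9 B4.
Offset 16: leading byte 0xF3 = 11110011 → 4-byte char #6 = F3 BA B7 8E.
Offset 20: leading byte 0xE1 = 11100001 → 3-byte char #7 = E1 9A B3.
Offset 23: leading byte 0xE5 = 11100101 → 3-byte char #8 = E5 B8 B4.
Offset 26: leading byte 0xE2 = 11100010 → 3-byte char #9 = E2 97 9B.
Leading byte 0xE2 = 11100010 matches 1110xxxx → 3-byte sequence.
Byte 1: 0xE2 = 11100010, payload 0010 (4 bits).
Byte 2: 0x97 = 10010111 (10xxxxxx ✓), payload 010111.
Byte 3: 0x9B = 10011011 (10xxxxxx ✓), payload 011011.
Concatenate: 0010010111011011 = 0x25DB (16 bits → U+25DB).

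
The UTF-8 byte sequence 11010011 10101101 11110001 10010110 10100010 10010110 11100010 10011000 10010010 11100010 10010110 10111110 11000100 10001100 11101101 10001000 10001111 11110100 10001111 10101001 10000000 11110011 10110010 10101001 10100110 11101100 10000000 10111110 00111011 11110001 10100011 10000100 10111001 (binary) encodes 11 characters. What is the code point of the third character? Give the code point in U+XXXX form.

U+2612

Offset 0: leading byte 0xD3 = 11010011 → 2-byte char #1 = D3 AD.
Offset 2: leading byte 0xF1 = 11110001 → 4-byte char #2 = F1 96 A2 96.
Offset 6: leading byte 0xE2 = 11100010 → 3-byte char #3 = E2 98 92.
Leading byte 0xE2 = 11100010 matches 1110xxxx → 3-byte sequence.
Byte 1: 0xE2 = 11100010, payload 0010 (4 bits).
Byte 2: 0x98 = 10011000 (10xxxxxx ✓), payload 011000.
Byte 3: 0x92 = 10010010 (10xxxxxx ✓), payload 010010.
Concatenate: 0010011000010010 = 0x2612 (16 bits → U+2612).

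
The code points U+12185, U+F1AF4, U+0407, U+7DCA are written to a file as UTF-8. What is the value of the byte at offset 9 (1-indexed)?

1-indexed offset 9 is 0-indexed offset 8.
U+12185 → 4-byte form F0 92 86 85 at offsets 0–3.
U+F1AF4 → 4-byte form F3 B1 AB B4 at offsets 4–7.
U+0407 → 2-byte form D0 87 at offsets 8–9.
Offset 8 falls in char 3's range; it's byte 1 of D0 87 = 0xD0.

0xD0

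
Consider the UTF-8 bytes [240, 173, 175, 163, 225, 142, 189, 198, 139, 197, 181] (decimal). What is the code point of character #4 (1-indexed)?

U+0175

Offset 0: leading byte 0xF0 = 11110000 → 4-byte char #1 = F0 AD AF A3.
Offset 4: leading byte 0xE1 = 11100001 → 3-byte char #2 = E1 8E BD.
Offset 7: leading byte 0xC6 = 11000110 → 2-byte char #3 = C6 8B.
Offset 9: leading byte 0xC5 = 11000101 → 2-byte char #4 = C5 B5.
Leading byte 0xC5 = 11000101 matches 110xxxxx → 2-byte sequence.
Byte 1: 0xC5 = 11000101, payload 00101 (5 bits).
Byte 2: 0xB5 = 10110101 (10xxxxxx ✓), payload 110101.
Concatenate: 00101110101 = 0x175 (11 bits → U+0175).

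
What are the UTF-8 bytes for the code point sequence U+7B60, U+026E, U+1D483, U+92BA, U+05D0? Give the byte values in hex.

U+7B60: 3-byte form → E7 AD A0.
U+026E: 2-byte form → C9 AE.
U+1D483: 4-byte form → F0 9D 92 83.
U+92BA: 3-byte form → E9 8A BA.
U+05D0: 2-byte form → D7 90.
Concatenated (14 bytes): E7 AD A0 C9 AE F0 9D 92 83 E9 8A BA D7 90.

E7 AD A0 C9 AE F0 9D 92 83 E9 8A BA D7 90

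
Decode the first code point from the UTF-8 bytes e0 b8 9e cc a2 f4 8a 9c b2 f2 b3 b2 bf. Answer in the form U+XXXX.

Offset 0: leading byte 0xE0 = 11100000 → 3-byte char #1 = E0 B8 9E.
Leading byte 0xE0 = 11100000 matches 1110xxxx → 3-byte sequence.
Byte 1: 0xE0 = 11100000, payload 0000 (4 bits).
Byte 2: 0xB8 = 10111000 (10xxxxxx ✓), payload 111000.
Byte 3: 0x9E = 10011110 (10xxxxxx ✓), payload 011110.
Concatenate: 0000111000011110 = 0xE1E (16 bits → U+0E1E).

U+0E1E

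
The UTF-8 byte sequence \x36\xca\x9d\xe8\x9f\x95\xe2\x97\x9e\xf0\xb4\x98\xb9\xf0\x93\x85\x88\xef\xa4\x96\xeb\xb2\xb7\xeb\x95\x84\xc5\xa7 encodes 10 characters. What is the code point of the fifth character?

Offset 0: leading byte 0x36 = 00110110 → 1-byte char #1 = 36.
Offset 1: leading byte 0xCA = 11001010 → 2-byte char #2 = CA 9D.
Offset 3: leading byte 0xE8 = 11101000 → 3-byte char #3 = E8 9F 95.
Offset 6: leading byte 0xE2 = 11100010 → 3-byte char #4 = E2 97 9E.
Offset 9: leading byte 0xF0 = 11110000 → 4-byte char #5 = F0 B4 98 B9.
Leading byte 0xF0 = 11110000 matches 11110xxx → 4-byte sequence.
Byte 1: 0xF0 = 11110000, payload 000 (3 bits).
Byte 2: 0xB4 = 10110100 (10xxxxxx ✓), payload 110100.
Byte 3: 0x98 = 10011000 (10xxxxxx ✓), payload 011000.
Byte 4: 0xB9 = 10111001 (10xxxxxx ✓), payload 111001.
Concatenate: 000110100011000111001 = 0x34639 (21 bits → U+34639).

U+34639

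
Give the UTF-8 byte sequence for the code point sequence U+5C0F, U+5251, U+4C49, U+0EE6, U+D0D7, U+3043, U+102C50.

E5 B0 8F E5 89 91 E4 B1 89 E0 BB A6 ED 83 97 E3 81 83 F4 82 B1 90

U+5C0F: 3-byte form → E5 B0 8F.
U+5251: 3-byte form → E5 89 91.
U+4C49: 3-byte form → E4 B1 89.
U+0EE6: 3-byte form → E0 BB A6.
U+D0D7: 3-byte form → ED 83 97.
U+3043: 3-byte form → E3 81 83.
U+102C50: 4-byte form → F4 82 B1 90.
Concatenated (22 bytes): E5 B0 8F E5 89 91 E4 B1 89 E0 BB A6 ED 83 97 E3 81 83 F4 82 B1 90.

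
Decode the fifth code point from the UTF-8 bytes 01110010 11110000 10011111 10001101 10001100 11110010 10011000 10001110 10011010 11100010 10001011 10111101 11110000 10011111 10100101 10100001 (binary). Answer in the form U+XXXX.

U+1F961

Offset 0: leading byte 0x72 = 01110010 → 1-byte char #1 = 72.
Offset 1: leading byte 0xF0 = 11110000 → 4-byte char #2 = F0 9F 8D 8C.
Offset 5: leading byte 0xF2 = 11110010 → 4-byte char #3 = F2 98 8E 9A.
Offset 9: leading byte 0xE2 = 11100010 → 3-byte char #4 = E2 8B BD.
Offset 12: leading byte 0xF0 = 11110000 → 4-byte char #5 = F0 9F A5 A1.
Leading byte 0xF0 = 11110000 matches 11110xxx → 4-byte sequence.
Byte 1: 0xF0 = 11110000, payload 000 (3 bits).
Byte 2: 0x9F = 10011111 (10xxxxxx ✓), payload 011111.
Byte 3: 0xA5 = 10100101 (10xxxxxx ✓), payload 100101.
Byte 4: 0xA1 = 10100001 (10xxxxxx ✓), payload 100001.
Concatenate: 000011111100101100001 = 0x1F961 (21 bits → U+1F961).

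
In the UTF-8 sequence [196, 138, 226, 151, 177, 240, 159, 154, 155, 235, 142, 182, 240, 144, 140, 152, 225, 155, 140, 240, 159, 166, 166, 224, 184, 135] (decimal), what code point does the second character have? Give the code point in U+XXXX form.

U+25F1

Offset 0: leading byte 0xC4 = 11000100 → 2-byte char #1 = C4 8A.
Offset 2: leading byte 0xE2 = 11100010 → 3-byte char #2 = E2 97 B1.
Leading byte 0xE2 = 11100010 matches 1110xxxx → 3-byte sequence.
Byte 1: 0xE2 = 11100010, payload 0010 (4 bits).
Byte 2: 0x97 = 10010111 (10xxxxxx ✓), payload 010111.
Byte 3: 0xB1 = 10110001 (10xxxxxx ✓), payload 110001.
Concatenate: 0010010111110001 = 0x25F1 (16 bits → U+25F1).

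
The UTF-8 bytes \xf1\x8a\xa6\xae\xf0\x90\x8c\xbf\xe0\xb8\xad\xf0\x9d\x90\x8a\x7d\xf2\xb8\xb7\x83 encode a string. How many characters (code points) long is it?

6

Byte at offset 0: 0xF1 = 11110001 → 4-byte char (#1). Advance 4.
Byte at offset 4: 0xF0 = 11110000 → 4-byte char (#2). Advance 4.
Byte at offset 8: 0xE0 = 11100000 → 3-byte char (#3). Advance 3.
Byte at offset 11: 0xF0 = 11110000 → 4-byte char (#4). Advance 4.
Byte at offset 15: 0x7D = 01111101 → 1-byte char (#5). Advance 1.
Byte at offset 16: 0xF2 = 11110010 → 4-byte char (#6). Advance 4.
Reached end at offset 20 after 6 code points.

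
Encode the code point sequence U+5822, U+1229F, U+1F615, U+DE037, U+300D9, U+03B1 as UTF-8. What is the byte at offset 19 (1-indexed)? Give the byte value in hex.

1-indexed offset 19 is 0-indexed offset 18.
U+5822 → 3-byte form E5 A0 A2 at offsets 0–2.
U+1229F → 4-byte form F0 92 8A 9F at offsets 3–6.
U+1F615 → 4-byte form F0 9F 98 95 at offsets 7–10.
U+DE037 → 4-byte form F3 9E 80 B7 at offsets 11–14.
U+300D9 → 4-byte form F0 B0 83 99 at offsets 15–18.
Offset 18 falls in char 5's range; it's byte 4 of F0 B0 83 99 = 0x99.

0x99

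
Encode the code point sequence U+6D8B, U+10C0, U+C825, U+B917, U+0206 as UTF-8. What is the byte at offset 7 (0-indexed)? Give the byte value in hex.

0xA0

U+6D8B → 3-byte form E6 B6 8B at offsets 0–2.
U+10C0 → 3-byte form E1 83 80 at offsets 3–5.
U+C825 → 3-byte form EC A0 A5 at offsets 6–8.
Offset 7 falls in char 3's range; it's byte 2 of EC A0 A5 = 0xA0.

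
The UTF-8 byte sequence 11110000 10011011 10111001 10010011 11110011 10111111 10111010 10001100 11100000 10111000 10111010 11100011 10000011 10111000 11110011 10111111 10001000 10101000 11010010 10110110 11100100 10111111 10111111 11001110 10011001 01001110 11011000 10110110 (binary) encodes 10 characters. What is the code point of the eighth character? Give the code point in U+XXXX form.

Offset 0: leading byte 0xF0 = 11110000 → 4-byte char #1 = F0 9B B9 93.
Offset 4: leading byte 0xF3 = 11110011 → 4-byte char #2 = F3 BF BA 8C.
Offset 8: leading byte 0xE0 = 11100000 → 3-byte char #3 = E0 B8 BA.
Offset 11: leading byte 0xE3 = 11100011 → 3-byte char #4 = E3 83 B8.
Offset 14: leading byte 0xF3 = 11110011 → 4-byte char #5 = F3 BF 88 A8.
Offset 18: leading byte 0xD2 = 11010010 → 2-byte char #6 = D2 B6.
Offset 20: leading byte 0xE4 = 11100100 → 3-byte char #7 = E4 BF BF.
Offset 23: leading byte 0xCE = 11001110 → 2-byte char #8 = CE 99.
Leading byte 0xCE = 11001110 matches 110xxxxx → 2-byte sequence.
Byte 1: 0xCE = 11001110, payload 01110 (5 bits).
Byte 2: 0x99 = 10011001 (10xxxxxx ✓), payload 011001.
Concatenate: 01110011001 = 0x399 (11 bits → U+0399).

U+0399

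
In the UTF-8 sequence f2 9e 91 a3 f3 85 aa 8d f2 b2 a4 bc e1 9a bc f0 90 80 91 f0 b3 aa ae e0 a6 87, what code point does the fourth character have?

Offset 0: leading byte 0xF2 = 11110010 → 4-byte char #1 = F2 9E 91 A3.
Offset 4: leading byte 0xF3 = 11110011 → 4-byte char #2 = F3 85 AA 8D.
Offset 8: leading byte 0xF2 = 11110010 → 4-byte char #3 = F2 B2 A4 BC.
Offset 12: leading byte 0xE1 = 11100001 → 3-byte char #4 = E1 9A BC.
Leading byte 0xE1 = 11100001 matches 1110xxxx → 3-byte sequence.
Byte 1: 0xE1 = 11100001, payload 0001 (4 bits).
Byte 2: 0x9A = 10011010 (10xxxxxx ✓), payload 011010.
Byte 3: 0xBC = 10111100 (10xxxxxx ✓), payload 111100.
Concatenate: 0001011010111100 = 0x16BC (16 bits → U+16BC).

U+16BC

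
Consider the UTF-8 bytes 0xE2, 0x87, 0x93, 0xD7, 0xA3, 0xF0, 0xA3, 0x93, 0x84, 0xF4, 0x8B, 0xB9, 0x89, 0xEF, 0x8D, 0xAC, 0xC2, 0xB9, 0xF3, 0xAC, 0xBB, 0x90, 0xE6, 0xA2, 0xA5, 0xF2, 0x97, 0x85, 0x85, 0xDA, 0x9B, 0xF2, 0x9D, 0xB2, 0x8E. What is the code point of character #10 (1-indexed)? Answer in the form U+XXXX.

Offset 0: leading byte 0xE2 = 11100010 → 3-byte char #1 = E2 87 93.
Offset 3: leading byte 0xD7 = 11010111 → 2-byte char #2 = D7 A3.
Offset 5: leading byte 0xF0 = 11110000 → 4-byte char #3 = F0 A3 93 84.
Offset 9: leading byte 0xF4 = 11110100 → 4-byte char #4 = F4 8B B9 89.
Offset 13: leading byte 0xEF = 11101111 → 3-byte char #5 = EF 8D AC.
Offset 16: leading byte 0xC2 = 11000010 → 2-byte char #6 = C2 B9.
Offset 18: leading byte 0xF3 = 11110011 → 4-byte char #7 = F3 AC BB 90.
Offset 22: leading byte 0xE6 = 11100110 → 3-byte char #8 = E6 A2 A5.
Offset 25: leading byte 0xF2 = 11110010 → 4-byte char #9 = F2 97 85 85.
Offset 29: leading byte 0xDA = 11011010 → 2-byte char #10 = DA 9B.
Leading byte 0xDA = 11011010 matches 110xxxxx → 2-byte sequence.
Byte 1: 0xDA = 11011010, payload 11010 (5 bits).
Byte 2: 0x9B = 10011011 (10xxxxxx ✓), payload 011011.
Concatenate: 11010011011 = 0x69B (11 bits → U+069B).

U+069B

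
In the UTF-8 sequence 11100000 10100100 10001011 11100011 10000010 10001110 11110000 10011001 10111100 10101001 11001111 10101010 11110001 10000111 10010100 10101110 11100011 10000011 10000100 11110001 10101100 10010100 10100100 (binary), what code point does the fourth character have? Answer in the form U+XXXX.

Offset 0: leading byte 0xE0 = 11100000 → 3-byte char #1 = E0 A4 8B.
Offset 3: leading byte 0xE3 = 11100011 → 3-byte char #2 = E3 82 8E.
Offset 6: leading byte 0xF0 = 11110000 → 4-byte char #3 = F0 99 BC A9.
Offset 10: leading byte 0xCF = 11001111 → 2-byte char #4 = CF AA.
Leading byte 0xCF = 11001111 matches 110xxxxx → 2-byte sequence.
Byte 1: 0xCF = 11001111, payload 01111 (5 bits).
Byte 2: 0xAA = 10101010 (10xxxxxx ✓), payload 101010.
Concatenate: 01111101010 = 0x3EA (11 bits → U+03EA).

U+03EA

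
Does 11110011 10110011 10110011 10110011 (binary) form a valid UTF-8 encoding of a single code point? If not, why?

valid

Leading byte 0xF3 = 11110011 → 4-byte form.
Continuation bytes 0xB3=10110011, 0xB3=10110011, 0xB3=10110011 all match 10xxxxxx.
Decoded value 0xF3CF3 is ≥ 0x10000 (shortest form) and not a surrogate.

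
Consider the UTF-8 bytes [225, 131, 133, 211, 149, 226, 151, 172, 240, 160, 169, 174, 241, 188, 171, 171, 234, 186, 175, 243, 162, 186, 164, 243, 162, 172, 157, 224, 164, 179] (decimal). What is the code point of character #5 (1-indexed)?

Offset 0: leading byte 0xE1 = 11100001 → 3-byte char #1 = E1 83 85.
Offset 3: leading byte 0xD3 = 11010011 → 2-byte char #2 = D3 95.
Offset 5: leading byte 0xE2 = 11100010 → 3-byte char #3 = E2 97 AC.
Offset 8: leading byte 0xF0 = 11110000 → 4-byte char #4 = F0 A0 A9 AE.
Offset 12: leading byte 0xF1 = 11110001 → 4-byte char #5 = F1 BC AB AB.
Leading byte 0xF1 = 11110001 matches 11110xxx → 4-byte sequence.
Byte 1: 0xF1 = 11110001, payload 001 (3 bits).
Byte 2: 0xBC = 10111100 (10xxxxxx ✓), payload 111100.
Byte 3: 0xAB = 10101011 (10xxxxxx ✓), payload 101011.
Byte 4: 0xAB = 10101011 (10xxxxxx ✓), payload 101011.
Concatenate: 001111100101011101011 = 0x7CAEB (21 bits → U+7CAEB).

U+7CAEB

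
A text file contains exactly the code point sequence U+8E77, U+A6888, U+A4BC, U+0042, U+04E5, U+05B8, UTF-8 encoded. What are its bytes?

E8 B9 B7 F2 A6 A2 88 EA 92 BC 42 D3 A5 D6 B8

U+8E77: 3-byte form → E8 B9 B7.
U+A6888: 4-byte form → F2 A6 A2 88.
U+A4BC: 3-byte form → EA 92 BC.
U+0042: 1-byte form → 42.
U+04E5: 2-byte form → D3 A5.
U+05B8: 2-byte form → D6 B8.
Concatenated (15 bytes): E8 B9 B7 F2 A6 A2 88 EA 92 BC 42 D3 A5 D6 B8.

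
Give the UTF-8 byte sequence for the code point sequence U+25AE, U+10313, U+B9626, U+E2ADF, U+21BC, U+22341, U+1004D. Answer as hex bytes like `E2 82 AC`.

U+25AE: 3-byte form → E2 96 AE.
U+10313: 4-byte form → F0 90 8C 93.
U+B9626: 4-byte form → F2 B9 98 A6.
U+E2ADF: 4-byte form → F3 A2 AB 9F.
U+21BC: 3-byte form → E2 86 BC.
U+22341: 4-byte form → F0 A2 8D 81.
U+1004D: 4-byte form → F0 90 81 8D.
Concatenated (26 bytes): E2 96 AE F0 90 8C 93 F2 B9 98 A6 F3 A2 AB 9F E2 86 BC F0 A2 8D 81 F0 90 81 8D.

E2 96 AE F0 90 8C 93 F2 B9 98 A6 F3 A2 AB 9F E2 86 BC F0 A2 8D 81 F0 90 81 8D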